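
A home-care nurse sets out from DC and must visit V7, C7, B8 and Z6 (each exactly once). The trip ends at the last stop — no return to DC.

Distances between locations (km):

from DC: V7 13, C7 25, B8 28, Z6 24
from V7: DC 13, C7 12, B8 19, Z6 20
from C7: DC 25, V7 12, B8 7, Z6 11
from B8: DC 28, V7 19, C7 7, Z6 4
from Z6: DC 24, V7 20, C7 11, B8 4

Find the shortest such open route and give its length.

There are 4! = 24 possible orderings.
DC→V7→C7→B8→Z6: 13+12+7+4 = 36
DC→V7→C7→Z6→B8: 13+12+11+4 = 40
DC→V7→B8→C7→Z6: 13+19+7+11 = 50
DC→V7→B8→Z6→C7: 13+19+4+11 = 47
DC→V7→Z6→C7→B8: 13+20+11+7 = 51
DC→V7→Z6→B8→C7: 13+20+4+7 = 44
DC→C7→V7→B8→Z6: 25+12+19+4 = 60
DC→C7→V7→Z6→B8: 25+12+20+4 = 61
DC→C7→B8→V7→Z6: 25+7+19+20 = 71
DC→C7→B8→Z6→V7: 25+7+4+20 = 56
DC→C7→Z6→V7→B8: 25+11+20+19 = 75
DC→C7→Z6→B8→V7: 25+11+4+19 = 59
DC→B8→V7→C7→Z6: 28+19+12+11 = 70
DC→B8→V7→Z6→C7: 28+19+20+11 = 78
… (10 more)
The minimum is 36.
One shortest path: DC → V7 → C7 → B8 → Z6.

Shortest open route: 36 km.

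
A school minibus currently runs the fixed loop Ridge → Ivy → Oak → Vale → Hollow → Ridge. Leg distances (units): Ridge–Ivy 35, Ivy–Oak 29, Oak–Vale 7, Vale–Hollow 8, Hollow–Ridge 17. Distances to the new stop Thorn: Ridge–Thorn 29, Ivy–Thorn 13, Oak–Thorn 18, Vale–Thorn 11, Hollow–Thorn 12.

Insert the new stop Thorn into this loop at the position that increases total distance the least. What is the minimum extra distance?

Insertion cost between consecutive stops i–j is d(i,Thorn) + d(Thorn,j) − d(i,j):
  between Ridge and Ivy: 29 + 13 − 35 = 7
  between Ivy and Oak: 13 + 18 − 29 = 2
  between Oak and Vale: 18 + 11 − 7 = 22
  between Vale and Hollow: 11 + 12 − 8 = 15
  between Hollow and Ridge: 12 + 29 − 17 = 24
Cheapest insertion is between Ivy and Oak, adding 2.
New total = 96 + 2 = 98.

Minimum extra distance: 2, inserting Thorn between Ivy and Oak.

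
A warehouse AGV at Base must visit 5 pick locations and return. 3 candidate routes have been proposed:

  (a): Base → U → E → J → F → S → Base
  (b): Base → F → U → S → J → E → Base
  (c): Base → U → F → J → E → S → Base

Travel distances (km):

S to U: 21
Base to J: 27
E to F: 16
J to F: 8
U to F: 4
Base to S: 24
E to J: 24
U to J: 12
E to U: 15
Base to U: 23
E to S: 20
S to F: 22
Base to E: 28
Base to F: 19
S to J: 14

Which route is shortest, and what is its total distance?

(a): 23 + 15 + 24 + 8 + 22 + 24 = 116
(b): 19 + 4 + 21 + 14 + 24 + 28 = 110
(c): 23 + 4 + 8 + 24 + 20 + 24 = 103

Shortest is (c), total 103 km.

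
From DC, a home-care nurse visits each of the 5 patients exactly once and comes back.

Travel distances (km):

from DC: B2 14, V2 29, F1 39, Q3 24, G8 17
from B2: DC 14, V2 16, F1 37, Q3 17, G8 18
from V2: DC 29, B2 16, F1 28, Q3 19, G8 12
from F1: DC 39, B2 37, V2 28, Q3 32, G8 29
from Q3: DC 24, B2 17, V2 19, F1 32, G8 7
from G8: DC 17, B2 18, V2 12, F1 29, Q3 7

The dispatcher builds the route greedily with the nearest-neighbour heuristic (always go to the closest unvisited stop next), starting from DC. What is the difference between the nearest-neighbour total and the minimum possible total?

6 km longer than the optimal tour.

From DC: B2=14, G8=17, Q3=24, V2=29, F1=39 → choose B2 (14).
From B2: V2=16, Q3=17, G8=18, F1=37 → choose V2 (16).
From V2: G8=12, Q3=19, F1=28 → choose G8 (12).
From G8: Q3=7, F1=29 → choose Q3 (7).
From Q3: F1=32 → choose F1 (32).
NN route DC → B2 → V2 → G8 → Q3 → F1 → DC costs 120.
Optimal: DC → B2 → V2 → F1 → Q3 → G8 → DC costs 114 (by enumerating all 60 distinct tours).
Excess = 120 − 114 = 6.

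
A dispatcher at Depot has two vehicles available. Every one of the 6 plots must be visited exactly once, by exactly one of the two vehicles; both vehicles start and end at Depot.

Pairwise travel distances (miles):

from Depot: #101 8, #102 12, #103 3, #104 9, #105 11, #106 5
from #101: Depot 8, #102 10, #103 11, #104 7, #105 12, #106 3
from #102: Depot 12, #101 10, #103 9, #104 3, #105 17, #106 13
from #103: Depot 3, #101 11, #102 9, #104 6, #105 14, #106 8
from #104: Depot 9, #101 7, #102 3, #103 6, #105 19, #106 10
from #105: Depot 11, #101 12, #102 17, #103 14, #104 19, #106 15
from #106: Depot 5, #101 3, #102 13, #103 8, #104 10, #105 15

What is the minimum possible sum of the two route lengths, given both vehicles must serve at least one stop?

There are 2^5 − 1 = 31 ways to divide the 6 stops into two non-empty groups. For each, the best each vehicle can do is its own shortest tour through its group:
  {#101} + {#102, #103, #104, #105, #106}: 16 + 49 = 65
  {#102} + {#101, #103, #104, #105, #106}: 24 + 45 = 69
  {#101, #102} + {#103, #104, #105, #106}: 30 + 45 = 75
  {#103} + {#101, #102, #104, #105, #106}: 6 + 46 = 52
  {#101, #103} + {#102, #104, #105, #106}: 22 + 46 = 68
  {#102, #103} + {#101, #104, #105, #106}: 24 + 45 = 69
  … (31 splits in total)
Best: vehicle 1 Depot → #103 → Depot = 6; vehicle 2 Depot → #105 → #102 → #104 → #101 → #106 → Depot = 46; combined 52.

Minimum combined distance: 52 miles.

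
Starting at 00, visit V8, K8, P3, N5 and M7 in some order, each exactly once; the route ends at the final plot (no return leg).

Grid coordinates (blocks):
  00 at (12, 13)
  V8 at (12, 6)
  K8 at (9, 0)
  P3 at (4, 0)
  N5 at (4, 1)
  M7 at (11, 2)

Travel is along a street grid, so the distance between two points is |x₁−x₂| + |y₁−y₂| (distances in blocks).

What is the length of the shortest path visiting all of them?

There are 5! = 120 possible orderings.
00 → V8 → K8 → P3 → N5 → M7: 7+9+5+1+8 = 30
00 → V8 → K8 → P3 → M7 → N5: 7+9+5+9+8 = 38
00 → V8 → K8 → N5 → P3 → M7: 7+9+6+1+9 = 32
00 → V8 → K8 → N5 → M7 → P3: 7+9+6+8+9 = 39
00 → V8 → K8 → M7 → P3 → N5: 7+9+4+9+1 = 30
00 → V8 → K8 → M7 → N5 → P3: 7+9+4+8+1 = 29
00 → V8 → P3 → K8 → N5 → M7: 7+14+5+6+8 = 40
00 → V8 → P3 → K8 → M7 → N5: 7+14+5+4+8 = 38
00 → V8 → P3 → N5 → K8 → M7: 7+14+1+6+4 = 32
00 → V8 → P3 → N5 → M7 → K8: 7+14+1+8+4 = 34
00 → V8 → P3 → M7 → K8 → N5: 7+14+9+4+6 = 40
00 → V8 → P3 → M7 → N5 → K8: 7+14+9+8+6 = 44
00 → V8 → N5 → K8 → P3 → M7: 7+13+6+5+9 = 40
00 → V8 → N5 → K8 → M7 → P3: 7+13+6+4+9 = 39
… (106 more)
00 → V8 → M7 → K8 → P3 → N5: 7+5+4+5+1 = 22  ← best
The minimum is 22.
One shortest path: 00 → V8 → M7 → K8 → P3 → N5.

22 blocks — the minimum one-way total.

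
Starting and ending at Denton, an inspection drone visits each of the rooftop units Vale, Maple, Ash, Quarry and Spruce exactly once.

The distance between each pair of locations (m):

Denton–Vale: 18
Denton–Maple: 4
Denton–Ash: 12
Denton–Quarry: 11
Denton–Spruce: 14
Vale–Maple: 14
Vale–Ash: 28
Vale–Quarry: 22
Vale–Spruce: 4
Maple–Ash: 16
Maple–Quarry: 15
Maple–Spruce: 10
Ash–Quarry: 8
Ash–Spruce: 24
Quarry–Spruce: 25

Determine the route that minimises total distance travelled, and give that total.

With 5 stops there are 5!/2 = 60 distinct round trips (a route and its reverse cost the same).
Denton - Vale - Maple - Ash - Quarry - Spruce - Denton: 18+14+16+8+25+14 = 95
Denton - Vale - Maple - Ash - Spruce - Quarry - Denton: 18+14+16+24+25+11 = 108
Denton - Vale - Maple - Quarry - Ash - Spruce - Denton: 18+14+15+8+24+14 = 93
Denton - Vale - Maple - Quarry - Spruce - Ash - Denton: 18+14+15+25+24+12 = 108
Denton - Vale - Maple - Spruce - Ash - Quarry - Denton: 18+14+10+24+8+11 = 85
Denton - Vale - Maple - Spruce - Quarry - Ash - Denton: 18+14+10+25+8+12 = 87
Denton - Vale - Ash - Maple - Quarry - Spruce - Denton: 18+28+16+15+25+14 = 116
Denton - Vale - Ash - Maple - Spruce - Quarry - Denton: 18+28+16+10+25+11 = 108
Denton - Vale - Ash - Quarry - Maple - Spruce - Denton: 18+28+8+15+10+14 = 93
Denton - Vale - Ash - Quarry - Spruce - Maple - Denton: 18+28+8+25+10+4 = 93
Denton - Vale - Ash - Spruce - Maple - Quarry - Denton: 18+28+24+10+15+11 = 106
Denton - Vale - Ash - Spruce - Quarry - Maple - Denton: 18+28+24+25+15+4 = 114
Denton - Vale - Quarry - Maple - Ash - Spruce - Denton: 18+22+15+16+24+14 = 109
Denton - Vale - Quarry - Maple - Spruce - Ash - Denton: 18+22+15+10+24+12 = 101
… (46 more)
Denton - Maple - Spruce - Vale - Quarry - Ash - Denton: 4+10+4+22+8+12 = 60  ← best
The minimum is 60.
One optimal route: Denton → Maple → Spruce → Vale → Quarry → Ash → Denton (or its reverse).

Minimum total distance: 60 m.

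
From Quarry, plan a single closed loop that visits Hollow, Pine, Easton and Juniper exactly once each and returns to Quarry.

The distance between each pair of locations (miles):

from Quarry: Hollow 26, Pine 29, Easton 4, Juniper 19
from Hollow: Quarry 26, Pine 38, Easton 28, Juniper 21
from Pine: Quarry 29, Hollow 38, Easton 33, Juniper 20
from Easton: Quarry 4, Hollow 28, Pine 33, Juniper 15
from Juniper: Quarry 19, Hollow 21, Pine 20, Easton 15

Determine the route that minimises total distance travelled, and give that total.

There are 12 distinct closed tours to check (reversals are equivalent).
Quarry - Hollow - Pine - Easton - Juniper - Quarry: 26+38+33+15+19 = 131
Quarry - Hollow - Pine - Juniper - Easton - Quarry: 26+38+20+15+4 = 103
Quarry - Hollow - Easton - Pine - Juniper - Quarry: 26+28+33+20+19 = 126
Quarry - Hollow - Easton - Juniper - Pine - Quarry: 26+28+15+20+29 = 118
Quarry - Hollow - Juniper - Pine - Easton - Quarry: 26+21+20+33+4 = 104
Quarry - Hollow - Juniper - Easton - Pine - Quarry: 26+21+15+33+29 = 124
Quarry - Pine - Hollow - Easton - Juniper - Quarry: 29+38+28+15+19 = 129
Quarry - Pine - Hollow - Juniper - Easton - Quarry: 29+38+21+15+4 = 107
Quarry - Pine - Easton - Hollow - Juniper - Quarry: 29+33+28+21+19 = 130
Quarry - Pine - Juniper - Hollow - Easton - Quarry: 29+20+21+28+4 = 102
Quarry - Easton - Hollow - Pine - Juniper - Quarry: 4+28+38+20+19 = 109
Quarry - Easton - Pine - Hollow - Juniper - Quarry: 4+33+38+21+19 = 115
The minimum is 102.
One optimal route: Quarry → Pine → Juniper → Hollow → Easton → Quarry (or its reverse).

Minimum total distance: 102 miles.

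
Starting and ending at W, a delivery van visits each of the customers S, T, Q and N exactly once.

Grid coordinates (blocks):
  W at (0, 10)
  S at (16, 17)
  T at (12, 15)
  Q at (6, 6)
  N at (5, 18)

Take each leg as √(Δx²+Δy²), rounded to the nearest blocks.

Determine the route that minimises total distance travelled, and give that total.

W - S - T - Q - N - W: 17+4+11+12+9 = 53
W - S - T - N - Q - W: 17+4+8+12+7 = 48
W - S - Q - T - N - W: 17+15+11+8+9 = 60
W - S - Q - N - T - W: 17+15+12+8+13 = 65
W - S - N - T - Q - W: 17+11+8+11+7 = 54
W - S - N - Q - T - W: 17+11+12+11+13 = 64
W - T - S - Q - N - W: 13+4+15+12+9 = 53
W - T - S - N - Q - W: 13+4+11+12+7 = 47
W - T - Q - S - N - W: 13+11+15+11+9 = 59
W - T - N - S - Q - W: 13+8+11+15+7 = 54
W - Q - S - T - N - W: 7+15+4+8+9 = 43
W - Q - T - S - N - W: 7+11+4+11+9 = 42
The minimum is 42.
One optimal route: W → Q → T → S → N → W (or its reverse).

Minimum total distance: 42 blocks.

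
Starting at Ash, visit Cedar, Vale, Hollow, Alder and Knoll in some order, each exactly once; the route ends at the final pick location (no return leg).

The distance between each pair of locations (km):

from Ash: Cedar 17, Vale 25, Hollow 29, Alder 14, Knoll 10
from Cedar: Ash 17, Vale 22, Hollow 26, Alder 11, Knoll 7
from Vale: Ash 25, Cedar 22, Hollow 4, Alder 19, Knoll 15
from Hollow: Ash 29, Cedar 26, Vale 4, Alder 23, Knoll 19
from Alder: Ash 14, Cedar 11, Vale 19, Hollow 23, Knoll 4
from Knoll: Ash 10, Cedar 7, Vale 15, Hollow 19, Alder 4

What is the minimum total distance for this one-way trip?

There are 5! = 120 possible orderings.
Ash - Cedar - Vale - Hollow - Alder - Knoll: 17+22+4+23+4 = 70
Ash - Cedar - Vale - Hollow - Knoll - Alder: 17+22+4+19+4 = 66
Ash - Cedar - Vale - Alder - Hollow - Knoll: 17+22+19+23+19 = 100
Ash - Cedar - Vale - Alder - Knoll - Hollow: 17+22+19+4+19 = 81
Ash - Cedar - Vale - Knoll - Hollow - Alder: 17+22+15+19+23 = 96
Ash - Cedar - Vale - Knoll - Alder - Hollow: 17+22+15+4+23 = 81
Ash - Cedar - Hollow - Vale - Alder - Knoll: 17+26+4+19+4 = 70
Ash - Cedar - Hollow - Vale - Knoll - Alder: 17+26+4+15+4 = 66
Ash - Cedar - Hollow - Alder - Vale - Knoll: 17+26+23+19+15 = 100
Ash - Cedar - Hollow - Alder - Knoll - Vale: 17+26+23+4+15 = 85
Ash - Cedar - Hollow - Knoll - Vale - Alder: 17+26+19+15+19 = 96
Ash - Cedar - Hollow - Knoll - Alder - Vale: 17+26+19+4+19 = 85
Ash - Cedar - Alder - Vale - Hollow - Knoll: 17+11+19+4+19 = 70
Ash - Cedar - Alder - Vale - Knoll - Hollow: 17+11+19+15+19 = 81
… (106 more)
Ash - Cedar - Alder - Knoll - Vale - Hollow: 17+11+4+15+4 = 51  ← best
The minimum is 51.
One shortest path: Ash → Cedar → Alder → Knoll → Vale → Hollow.

Minimum one-way distance = 51 km.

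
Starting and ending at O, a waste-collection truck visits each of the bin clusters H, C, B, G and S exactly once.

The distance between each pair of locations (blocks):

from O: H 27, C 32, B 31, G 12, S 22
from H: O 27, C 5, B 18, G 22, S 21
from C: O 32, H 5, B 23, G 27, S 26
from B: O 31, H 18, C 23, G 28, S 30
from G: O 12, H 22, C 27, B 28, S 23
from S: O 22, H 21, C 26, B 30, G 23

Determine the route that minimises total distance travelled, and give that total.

With 5 stops there are 5!/2 = 60 distinct round trips (a route and its reverse cost the same).
O-H-C-B-G-S-O: 27+5+23+28+23+22 = 128
O-H-C-B-S-G-O: 27+5+23+30+23+12 = 120
O-H-C-G-B-S-O: 27+5+27+28+30+22 = 139
O-H-C-G-S-B-O: 27+5+27+23+30+31 = 143
O-H-C-S-B-G-O: 27+5+26+30+28+12 = 128
O-H-C-S-G-B-O: 27+5+26+23+28+31 = 140
O-H-B-C-G-S-O: 27+18+23+27+23+22 = 140
O-H-B-C-S-G-O: 27+18+23+26+23+12 = 129
O-H-B-G-C-S-O: 27+18+28+27+26+22 = 148
O-H-B-G-S-C-O: 27+18+28+23+26+32 = 154
O-H-B-S-C-G-O: 27+18+30+26+27+12 = 140
O-H-B-S-G-C-O: 27+18+30+23+27+32 = 157
O-H-G-C-B-S-O: 27+22+27+23+30+22 = 151
O-H-G-C-S-B-O: 27+22+27+26+30+31 = 163
… (46 more)
O-G-B-H-C-S-O: 12+28+18+5+26+22 = 111  ← best
The minimum is 111.
One optimal route: O → G → B → H → C → S → O (or its reverse).

111 blocks — the shortest possible round trip.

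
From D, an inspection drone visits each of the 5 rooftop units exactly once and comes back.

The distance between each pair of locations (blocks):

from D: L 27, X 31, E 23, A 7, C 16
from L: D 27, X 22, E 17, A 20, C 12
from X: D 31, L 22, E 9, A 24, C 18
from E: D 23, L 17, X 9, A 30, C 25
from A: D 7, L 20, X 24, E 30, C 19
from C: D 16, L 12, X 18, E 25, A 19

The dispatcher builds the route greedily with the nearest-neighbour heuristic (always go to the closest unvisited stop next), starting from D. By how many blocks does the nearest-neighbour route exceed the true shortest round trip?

Excess over optimum: 10 blocks.

D: A=7, C=16, E=23, L=27, X=31 ⇒ A
A: C=19, L=20, X=24, E=30 ⇒ C
C: L=12, X=18, E=25 ⇒ L
L: E=17, X=22 ⇒ E
E: X=9 ⇒ X
NN route D → A → C → L → E → X → D costs 95.
Optimal: D → A → X → E → L → C → D costs 85 (by enumerating all 60 distinct tours).
Excess = 95 − 85 = 10.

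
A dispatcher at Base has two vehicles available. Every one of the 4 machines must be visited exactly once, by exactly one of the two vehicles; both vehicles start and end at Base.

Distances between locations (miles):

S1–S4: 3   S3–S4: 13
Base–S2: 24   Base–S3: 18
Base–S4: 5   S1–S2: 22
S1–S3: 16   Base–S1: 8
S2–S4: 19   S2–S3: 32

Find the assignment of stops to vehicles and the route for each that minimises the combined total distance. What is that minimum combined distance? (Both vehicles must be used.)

There are 2^3 − 1 = 7 ways to divide the 4 stops into two non-empty groups. For each, the best each vehicle can do is its own shortest tour through its group:
  {S1} + {S2, S3, S4}: 16 + 74 = 90
  {S2} + {S1, S3, S4}: 48 + 42 = 90
  {S1, S2} + {S3, S4}: 54 + 36 = 90
  {S3} + {S1, S2, S4}: 36 + 54 = 90
  {S1, S3} + {S2, S4}: 42 + 48 = 90
  {S2, S3} + {S1, S4}: 74 + 16 = 90
  … (7 splits in total)
Best: vehicle 1 Base → S1 → Base = 16; vehicle 2 Base → S2 → S3 → S4 → Base = 74; combined 90.

90 miles — the smallest possible combined total.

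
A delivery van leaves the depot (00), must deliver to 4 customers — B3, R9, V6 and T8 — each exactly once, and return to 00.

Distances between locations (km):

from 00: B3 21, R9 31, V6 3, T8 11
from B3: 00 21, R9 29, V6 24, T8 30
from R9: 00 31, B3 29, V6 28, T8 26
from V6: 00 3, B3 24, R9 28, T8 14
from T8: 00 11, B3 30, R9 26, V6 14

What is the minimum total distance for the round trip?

00-B3-R9-V6-T8-00: 21+29+28+14+11 = 103
00-B3-R9-T8-V6-00: 21+29+26+14+3 = 93
00-B3-V6-R9-T8-00: 21+24+28+26+11 = 110
00-B3-V6-T8-R9-00: 21+24+14+26+31 = 116
00-B3-T8-R9-V6-00: 21+30+26+28+3 = 108
00-B3-T8-V6-R9-00: 21+30+14+28+31 = 124
00-R9-B3-V6-T8-00: 31+29+24+14+11 = 109
00-R9-B3-T8-V6-00: 31+29+30+14+3 = 107
00-R9-V6-B3-T8-00: 31+28+24+30+11 = 124
00-R9-T8-B3-V6-00: 31+26+30+24+3 = 114
00-V6-B3-R9-T8-00: 3+24+29+26+11 = 93
00-V6-R9-B3-T8-00: 3+28+29+30+11 = 101
The minimum is 93.
One optimal route: 00 → B3 → R9 → T8 → V6 → 00 (or its reverse).

Minimum total distance: 93 km.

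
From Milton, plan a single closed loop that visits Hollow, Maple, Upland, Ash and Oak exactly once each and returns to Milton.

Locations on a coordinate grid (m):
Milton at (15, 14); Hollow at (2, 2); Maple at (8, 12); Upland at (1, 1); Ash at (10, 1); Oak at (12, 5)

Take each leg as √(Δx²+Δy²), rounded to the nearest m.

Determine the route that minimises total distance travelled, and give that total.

There are 60 distinct closed tours to check (reversals are equivalent).
Milton → Hollow → Maple → Upland → Ash → Oak → Milton: 18+12+13+9+4+9 = 65
Milton → Hollow → Maple → Upland → Oak → Ash → Milton: 18+12+13+12+4+14 = 73
Milton → Hollow → Maple → Ash → Upland → Oak → Milton: 18+12+11+9+12+9 = 71
Milton → Hollow → Maple → Ash → Oak → Upland → Milton: 18+12+11+4+12+19 = 76
Milton → Hollow → Maple → Oak → Upland → Ash → Milton: 18+12+8+12+9+14 = 73
Milton → Hollow → Maple → Oak → Ash → Upland → Milton: 18+12+8+4+9+19 = 70
Milton → Hollow → Upland → Maple → Ash → Oak → Milton: 18+1+13+11+4+9 = 56
Milton → Hollow → Upland → Maple → Oak → Ash → Milton: 18+1+13+8+4+14 = 58
Milton → Hollow → Upland → Ash → Maple → Oak → Milton: 18+1+9+11+8+9 = 56
Milton → Hollow → Upland → Ash → Oak → Maple → Milton: 18+1+9+4+8+7 = 47
Milton → Hollow → Upland → Oak → Maple → Ash → Milton: 18+1+12+8+11+14 = 64
Milton → Hollow → Upland → Oak → Ash → Maple → Milton: 18+1+12+4+11+7 = 53
Milton → Hollow → Ash → Maple → Upland → Oak → Milton: 18+8+11+13+12+9 = 71
Milton → Hollow → Ash → Maple → Oak → Upland → Milton: 18+8+11+8+12+19 = 76
… (46 more)
Milton → Maple → Hollow → Upland → Ash → Oak → Milton: 7+12+1+9+4+9 = 42  ← best
The minimum is 42.
One optimal route: Milton → Maple → Hollow → Upland → Ash → Oak → Milton (or its reverse).

Minimum total distance: 42 m.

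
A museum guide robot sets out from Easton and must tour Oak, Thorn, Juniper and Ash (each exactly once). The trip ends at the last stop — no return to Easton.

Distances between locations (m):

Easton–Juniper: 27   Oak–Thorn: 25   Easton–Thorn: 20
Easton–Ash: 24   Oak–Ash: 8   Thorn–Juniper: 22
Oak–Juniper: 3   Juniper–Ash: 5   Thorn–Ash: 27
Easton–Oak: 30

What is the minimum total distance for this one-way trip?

There are 4! = 24 possible orderings.
Easton→Oak→Thorn→Juniper→Ash: 30+25+22+5 = 82
Easton→Oak→Thorn→Ash→Juniper: 30+25+27+5 = 87
Easton→Oak→Juniper→Thorn→Ash: 30+3+22+27 = 82
Easton→Oak→Juniper→Ash→Thorn: 30+3+5+27 = 65
Easton→Oak→Ash→Thorn→Juniper: 30+8+27+22 = 87
Easton→Oak→Ash→Juniper→Thorn: 30+8+5+22 = 65
Easton→Thorn→Oak→Juniper→Ash: 20+25+3+5 = 53
Easton→Thorn→Oak→Ash→Juniper: 20+25+8+5 = 58
Easton→Thorn→Juniper→Oak→Ash: 20+22+3+8 = 53
Easton→Thorn→Juniper→Ash→Oak: 20+22+5+8 = 55
Easton→Thorn→Ash→Oak→Juniper: 20+27+8+3 = 58
Easton→Thorn→Ash→Juniper→Oak: 20+27+5+3 = 55
Easton→Juniper→Oak→Thorn→Ash: 27+3+25+27 = 82
Easton→Juniper→Oak→Ash→Thorn: 27+3+8+27 = 65
… (10 more)
The minimum is 53.
One shortest path: Easton → Thorn → Oak → Juniper → Ash.

Shortest open route: 53 m.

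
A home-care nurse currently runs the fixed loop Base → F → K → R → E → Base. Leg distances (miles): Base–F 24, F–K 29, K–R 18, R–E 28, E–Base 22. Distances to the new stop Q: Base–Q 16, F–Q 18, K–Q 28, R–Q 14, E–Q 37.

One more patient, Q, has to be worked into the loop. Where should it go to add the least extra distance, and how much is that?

Adding 10 miles by placing Q on the Base–F leg.

Insertion cost between consecutive stops i–j is d(i,Q) + d(Q,j) − d(i,j):
  between Base and F: 16 + 18 − 24 = 10
  between F and K: 18 + 28 − 29 = 17
  between K and R: 28 + 14 − 18 = 24
  between R and E: 14 + 37 − 28 = 23
  between E and Base: 37 + 16 − 22 = 31
Cheapest insertion is between Base and F, adding 10.
New total = 121 + 10 = 131.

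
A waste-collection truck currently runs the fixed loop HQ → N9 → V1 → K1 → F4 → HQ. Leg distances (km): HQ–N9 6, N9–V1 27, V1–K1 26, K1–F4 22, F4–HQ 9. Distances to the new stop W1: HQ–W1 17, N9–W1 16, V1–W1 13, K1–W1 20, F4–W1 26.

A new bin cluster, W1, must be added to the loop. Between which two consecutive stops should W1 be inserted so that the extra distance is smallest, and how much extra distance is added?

Adding 2 km by placing W1 on the N9–V1 leg.

Insertion cost between consecutive stops i–j is d(i,W1) + d(W1,j) − d(i,j):
  between HQ and N9: 17 + 16 − 6 = 27
  between N9 and V1: 16 + 13 − 27 = 2
  between V1 and K1: 13 + 20 − 26 = 7
  between K1 and F4: 20 + 26 − 22 = 24
  between F4 and HQ: 26 + 17 − 9 = 34
Cheapest insertion is between N9 and V1, adding 2.
New total = 90 + 2 = 92.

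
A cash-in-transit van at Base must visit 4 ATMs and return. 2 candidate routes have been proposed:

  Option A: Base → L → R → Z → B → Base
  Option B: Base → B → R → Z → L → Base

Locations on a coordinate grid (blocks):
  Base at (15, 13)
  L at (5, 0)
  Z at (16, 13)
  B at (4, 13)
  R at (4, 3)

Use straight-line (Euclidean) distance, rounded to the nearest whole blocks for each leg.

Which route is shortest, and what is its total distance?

Option A: 16 + 3 + 16 + 12 + 11 = 58
Option B: 11 + 10 + 16 + 17 + 16 = 70

Shortest is Option A, total 58 blocks.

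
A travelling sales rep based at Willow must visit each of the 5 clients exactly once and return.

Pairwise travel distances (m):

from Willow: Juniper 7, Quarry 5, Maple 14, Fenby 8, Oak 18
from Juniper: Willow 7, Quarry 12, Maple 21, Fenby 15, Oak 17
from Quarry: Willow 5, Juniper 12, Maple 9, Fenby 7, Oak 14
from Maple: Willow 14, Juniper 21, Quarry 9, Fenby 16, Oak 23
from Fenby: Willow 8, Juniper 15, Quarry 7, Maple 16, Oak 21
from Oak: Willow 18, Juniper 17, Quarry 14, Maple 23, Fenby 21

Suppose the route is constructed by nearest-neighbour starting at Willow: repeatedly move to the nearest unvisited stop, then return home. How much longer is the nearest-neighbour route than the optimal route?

Willow: Quarry=5, Juniper=7, Fenby=8, Maple=14, Oak=18 ⇒ Quarry
Quarry: Fenby=7, Maple=9, Juniper=12, Oak=14 ⇒ Fenby
Fenby: Juniper=15, Maple=16, Oak=21 ⇒ Juniper
Juniper: Oak=17, Maple=21 ⇒ Oak
Oak: Maple=23 ⇒ Maple
NN route Willow → Quarry → Fenby → Juniper → Oak → Maple → Willow costs 81.
Optimal: Willow → Juniper → Oak → Quarry → Maple → Fenby → Willow costs 71 (by enumerating all 60 distinct tours).
Excess = 81 − 71 = 10.

The nearest-neighbour route is 10 m longer than optimal.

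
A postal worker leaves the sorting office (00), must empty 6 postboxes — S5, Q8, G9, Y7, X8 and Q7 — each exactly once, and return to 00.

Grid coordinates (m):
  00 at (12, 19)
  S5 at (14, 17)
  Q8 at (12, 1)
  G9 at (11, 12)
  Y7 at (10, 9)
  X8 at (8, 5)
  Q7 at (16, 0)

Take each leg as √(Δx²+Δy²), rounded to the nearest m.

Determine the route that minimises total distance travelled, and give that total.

With 6 stops there are 6!/2 = 360 distinct round trips (a route and its reverse cost the same).
00-S5-Q8-G9-Y7-X8-Q7-00: 3+16+11+3+4+9+19 = 65
00-S5-Q8-G9-Y7-Q7-X8-00: 3+16+11+3+11+9+15 = 68
00-S5-Q8-G9-X8-Y7-Q7-00: 3+16+11+8+4+11+19 = 72
00-S5-Q8-G9-X8-Q7-Y7-00: 3+16+11+8+9+11+10 = 68
00-S5-Q8-G9-Q7-Y7-X8-00: 3+16+11+13+11+4+15 = 73
00-S5-Q8-G9-Q7-X8-Y7-00: 3+16+11+13+9+4+10 = 66
00-S5-Q8-Y7-G9-X8-Q7-00: 3+16+8+3+8+9+19 = 66
00-S5-Q8-Y7-G9-Q7-X8-00: 3+16+8+3+13+9+15 = 67
… (352 more)
00-S5-Q7-Q8-X8-Y7-G9-00: 3+17+4+6+4+3+7 = 44  ← best
The minimum is 44.
One optimal route: 00 → S5 → Q7 → Q8 → X8 → Y7 → G9 → 00 (or its reverse).

44 m — the shortest possible round trip.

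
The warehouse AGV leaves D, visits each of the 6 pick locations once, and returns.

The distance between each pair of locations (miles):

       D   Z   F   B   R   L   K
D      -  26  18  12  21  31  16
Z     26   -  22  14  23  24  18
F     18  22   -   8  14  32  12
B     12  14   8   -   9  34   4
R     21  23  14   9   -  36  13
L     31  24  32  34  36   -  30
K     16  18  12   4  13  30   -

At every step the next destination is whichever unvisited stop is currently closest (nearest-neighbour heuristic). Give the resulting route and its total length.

D → [B:12 / K:16 / F:18 / R:21 / Z:26 / L:31] → B (12)
B → [K:4 / F:8 / R:9 / Z:14 / L:34] → K (4)
K → [F:12 / R:13 / Z:18 / L:30] → F (12)
F → [R:14 / Z:22 / L:32] → R (14)
R → [Z:23 / L:36] → Z (23)
Z → [L:24] → L (24)
Return L→D: 31.
Total = 12 + 4 + 12 + 14 + 23 + 24 + 31 = 120.

Total distance 120 miles via the nearest-neighbour route D → B → K → F → R → Z → L → D.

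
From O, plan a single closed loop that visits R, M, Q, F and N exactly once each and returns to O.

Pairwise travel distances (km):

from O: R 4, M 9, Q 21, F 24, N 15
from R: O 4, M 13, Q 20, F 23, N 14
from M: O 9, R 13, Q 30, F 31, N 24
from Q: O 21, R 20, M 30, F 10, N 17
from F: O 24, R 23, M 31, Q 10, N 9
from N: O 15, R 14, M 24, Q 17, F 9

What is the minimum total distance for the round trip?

76 km — the shortest possible round trip.

With 5 stops there are 5!/2 = 60 distinct round trips (a route and its reverse cost the same).
O → R → M → Q → F → N → O: 4+13+30+10+9+15 = 81
O → R → M → Q → N → F → O: 4+13+30+17+9+24 = 97
O → R → M → F → Q → N → O: 4+13+31+10+17+15 = 90
O → R → M → F → N → Q → O: 4+13+31+9+17+21 = 95
O → R → M → N → Q → F → O: 4+13+24+17+10+24 = 92
O → R → M → N → F → Q → O: 4+13+24+9+10+21 = 81
O → R → Q → M → F → N → O: 4+20+30+31+9+15 = 109
O → R → Q → M → N → F → O: 4+20+30+24+9+24 = 111
O → R → Q → F → M → N → O: 4+20+10+31+24+15 = 104
O → R → Q → F → N → M → O: 4+20+10+9+24+9 = 76
O → R → Q → N → M → F → O: 4+20+17+24+31+24 = 120
O → R → Q → N → F → M → O: 4+20+17+9+31+9 = 90
O → R → F → M → Q → N → O: 4+23+31+30+17+15 = 120
O → R → F → M → N → Q → O: 4+23+31+24+17+21 = 120
… (46 more)
The minimum is 76.
One optimal route: O → R → Q → F → N → M → O (or its reverse).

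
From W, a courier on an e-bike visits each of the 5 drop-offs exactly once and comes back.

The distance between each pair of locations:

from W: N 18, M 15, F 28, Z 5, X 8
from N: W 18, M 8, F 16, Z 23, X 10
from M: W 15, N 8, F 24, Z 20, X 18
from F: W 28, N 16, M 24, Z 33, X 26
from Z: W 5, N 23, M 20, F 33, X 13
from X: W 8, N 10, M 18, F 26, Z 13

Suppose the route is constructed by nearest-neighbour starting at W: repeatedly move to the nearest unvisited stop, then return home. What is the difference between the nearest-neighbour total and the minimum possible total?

W: Z=5, X=8, M=15, N=18, F=28 ⇒ Z
Z: X=13, M=20, N=23, F=33 ⇒ X
X: N=10, M=18, F=26 ⇒ N
N: M=8, F=16 ⇒ M
M: F=24 ⇒ F
NN route W → Z → X → N → M → F → W costs 88.
Optimal: W → M → N → F → X → Z → W costs 83 (by enumerating all 60 distinct tours).
Excess = 88 − 83 = 5.

5 longer than the optimal tour.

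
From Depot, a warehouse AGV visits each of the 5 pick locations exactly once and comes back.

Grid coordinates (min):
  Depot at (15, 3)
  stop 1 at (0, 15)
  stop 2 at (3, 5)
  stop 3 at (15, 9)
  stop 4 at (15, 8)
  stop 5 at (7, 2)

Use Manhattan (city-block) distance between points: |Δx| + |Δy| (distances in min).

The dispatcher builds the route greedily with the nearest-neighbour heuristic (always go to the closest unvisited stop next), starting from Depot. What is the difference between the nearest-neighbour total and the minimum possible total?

Excess over optimum: 12 min.

Depot: stop 4=5, stop 3=6, stop 5=9, stop 2=14, stop 1=27 ⇒ stop 4
stop 4: stop 3=1, stop 5=14, stop 2=15, stop 1=22 ⇒ stop 3
stop 3: stop 5=15, stop 2=16, stop 1=21 ⇒ stop 5
stop 5: stop 2=7, stop 1=20 ⇒ stop 2
stop 2: stop 1=13 ⇒ stop 1
NN route Depot → stop 4 → stop 3 → stop 5 → stop 2 → stop 1 → Depot costs 68.
Optimal: Depot → stop 4 → stop 3 → stop 1 → stop 2 → stop 5 → Depot costs 56 (by enumerating all 60 distinct tours).
Excess = 68 − 56 = 12.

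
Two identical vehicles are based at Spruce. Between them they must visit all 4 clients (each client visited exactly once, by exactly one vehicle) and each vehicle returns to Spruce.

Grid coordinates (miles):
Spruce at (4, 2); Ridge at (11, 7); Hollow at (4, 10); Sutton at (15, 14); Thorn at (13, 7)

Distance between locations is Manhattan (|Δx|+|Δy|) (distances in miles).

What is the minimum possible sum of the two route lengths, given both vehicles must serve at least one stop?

Check every non-empty split of the stops between the two vehicles; for each half take its own optimal tour:
  {Ridge} + {Hollow, Sutton, Thorn}: 24 + 46 = 70
  {Hollow} + {Ridge, Sutton, Thorn}: 16 + 46 = 62
  {Ridge, Hollow} + {Sutton, Thorn}: 30 + 46 = 76
  {Sutton} + {Ridge, Hollow, Thorn}: 46 + 34 = 80
  {Ridge, Sutton} + {Hollow, Thorn}: 46 + 34 = 80
  {Hollow, Sutton} + {Ridge, Thorn}: 46 + 28 = 74
  … (7 splits in total)
Best: vehicle 1 Spruce → Hollow → Spruce = 16; vehicle 2 Spruce → Ridge → Sutton → Thorn → Spruce = 46; combined 62.

Minimum combined distance: 62 miles.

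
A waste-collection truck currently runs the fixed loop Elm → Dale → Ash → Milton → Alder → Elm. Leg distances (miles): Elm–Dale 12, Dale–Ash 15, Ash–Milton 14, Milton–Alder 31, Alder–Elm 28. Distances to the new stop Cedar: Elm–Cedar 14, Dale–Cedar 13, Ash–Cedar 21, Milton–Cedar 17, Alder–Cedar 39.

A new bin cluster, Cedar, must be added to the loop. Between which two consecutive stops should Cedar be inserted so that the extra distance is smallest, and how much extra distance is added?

Adding 15 miles by placing Cedar on the Elm–Dale leg.

Insertion cost between consecutive stops i–j is d(i,Cedar) + d(Cedar,j) − d(i,j):
  between Elm and Dale: 14 + 13 − 12 = 15
  between Dale and Ash: 13 + 21 − 15 = 19
  between Ash and Milton: 21 + 17 − 14 = 24
  between Milton and Alder: 17 + 39 − 31 = 25
  between Alder and Elm: 39 + 14 − 28 = 25
Cheapest insertion is between Elm and Dale, adding 15.
New total = 100 + 15 = 115.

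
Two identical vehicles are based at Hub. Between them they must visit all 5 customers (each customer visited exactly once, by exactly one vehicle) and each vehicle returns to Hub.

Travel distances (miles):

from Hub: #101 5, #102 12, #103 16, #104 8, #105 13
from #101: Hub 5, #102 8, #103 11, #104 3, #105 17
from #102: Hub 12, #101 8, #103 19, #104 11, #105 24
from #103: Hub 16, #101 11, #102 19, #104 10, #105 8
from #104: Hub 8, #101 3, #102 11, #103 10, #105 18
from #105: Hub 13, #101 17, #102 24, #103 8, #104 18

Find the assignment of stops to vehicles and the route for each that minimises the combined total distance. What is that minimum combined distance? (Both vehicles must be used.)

There are 2^4 − 1 = 15 ways to divide the 5 stops into two non-empty groups. For each, the best each vehicle can do is its own shortest tour through its group:
  {#101} + {#102, #103, #104, #105}: 10 + 54 = 64
  {#102} + {#101, #103, #104, #105}: 24 + 39 = 63
  {#101, #102} + {#103, #104, #105}: 25 + 39 = 64
  {#103} + {#101, #102, #104, #105}: 32 + 54 = 86
  {#101, #103} + {#102, #104, #105}: 32 + 54 = 86
  {#102, #103} + {#101, #104, #105}: 47 + 39 = 86
  … (15 splits in total)
Best: vehicle 1 Hub → #102 → Hub = 24; vehicle 2 Hub → #101 → #104 → #103 → #105 → Hub = 39; combined 63.

63 miles — the smallest possible combined total.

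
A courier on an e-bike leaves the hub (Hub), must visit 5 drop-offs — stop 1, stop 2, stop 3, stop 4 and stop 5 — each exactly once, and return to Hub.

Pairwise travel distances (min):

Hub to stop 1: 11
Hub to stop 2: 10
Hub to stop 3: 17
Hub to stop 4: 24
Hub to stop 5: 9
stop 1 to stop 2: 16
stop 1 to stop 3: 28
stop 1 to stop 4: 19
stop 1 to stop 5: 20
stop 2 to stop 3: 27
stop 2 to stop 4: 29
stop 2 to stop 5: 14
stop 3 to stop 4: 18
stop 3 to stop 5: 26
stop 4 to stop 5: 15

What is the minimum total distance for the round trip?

Hub-stop 1-stop 2-stop 3-stop 4-stop 5-Hub: 11+16+27+18+15+9 = 96
Hub-stop 1-stop 2-stop 3-stop 5-stop 4-Hub: 11+16+27+26+15+24 = 119
Hub-stop 1-stop 2-stop 4-stop 3-stop 5-Hub: 11+16+29+18+26+9 = 109
Hub-stop 1-stop 2-stop 4-stop 5-stop 3-Hub: 11+16+29+15+26+17 = 114
Hub-stop 1-stop 2-stop 5-stop 3-stop 4-Hub: 11+16+14+26+18+24 = 109
Hub-stop 1-stop 2-stop 5-stop 4-stop 3-Hub: 11+16+14+15+18+17 = 91
Hub-stop 1-stop 3-stop 2-stop 4-stop 5-Hub: 11+28+27+29+15+9 = 119
Hub-stop 1-stop 3-stop 2-stop 5-stop 4-Hub: 11+28+27+14+15+24 = 119
Hub-stop 1-stop 3-stop 4-stop 2-stop 5-Hub: 11+28+18+29+14+9 = 109
Hub-stop 1-stop 3-stop 4-stop 5-stop 2-Hub: 11+28+18+15+14+10 = 96
Hub-stop 1-stop 3-stop 5-stop 2-stop 4-Hub: 11+28+26+14+29+24 = 132
Hub-stop 1-stop 3-stop 5-stop 4-stop 2-Hub: 11+28+26+15+29+10 = 119
Hub-stop 1-stop 4-stop 2-stop 3-stop 5-Hub: 11+19+29+27+26+9 = 121
Hub-stop 1-stop 4-stop 2-stop 5-stop 3-Hub: 11+19+29+14+26+17 = 116
… (46 more)
The minimum is 91.
One optimal route: Hub → stop 1 → stop 2 → stop 5 → stop 4 → stop 3 → Hub (or its reverse).

Minimum total distance: 91 min.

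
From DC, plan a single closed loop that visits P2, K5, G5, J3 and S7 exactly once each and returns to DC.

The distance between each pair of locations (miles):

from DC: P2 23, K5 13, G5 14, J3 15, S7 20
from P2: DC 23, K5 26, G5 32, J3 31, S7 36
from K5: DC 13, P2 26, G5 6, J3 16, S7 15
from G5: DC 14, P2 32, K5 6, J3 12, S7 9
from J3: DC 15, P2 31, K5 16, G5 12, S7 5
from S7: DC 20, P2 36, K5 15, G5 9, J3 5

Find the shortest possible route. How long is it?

DC-P2-K5-G5-J3-S7-DC: 23+26+6+12+5+20 = 92
DC-P2-K5-G5-S7-J3-DC: 23+26+6+9+5+15 = 84
DC-P2-K5-J3-G5-S7-DC: 23+26+16+12+9+20 = 106
DC-P2-K5-J3-S7-G5-DC: 23+26+16+5+9+14 = 93
DC-P2-K5-S7-G5-J3-DC: 23+26+15+9+12+15 = 100
DC-P2-K5-S7-J3-G5-DC: 23+26+15+5+12+14 = 95
DC-P2-G5-K5-J3-S7-DC: 23+32+6+16+5+20 = 102
DC-P2-G5-K5-S7-J3-DC: 23+32+6+15+5+15 = 96
DC-P2-G5-J3-K5-S7-DC: 23+32+12+16+15+20 = 118
DC-P2-G5-J3-S7-K5-DC: 23+32+12+5+15+13 = 100
DC-P2-G5-S7-K5-J3-DC: 23+32+9+15+16+15 = 110
DC-P2-G5-S7-J3-K5-DC: 23+32+9+5+16+13 = 98
DC-P2-J3-K5-G5-S7-DC: 23+31+16+6+9+20 = 105
DC-P2-J3-K5-S7-G5-DC: 23+31+16+15+9+14 = 108
… (46 more)
The minimum is 84.
One optimal route: DC → P2 → K5 → G5 → S7 → J3 → DC (or its reverse).

84 miles — the shortest possible round trip.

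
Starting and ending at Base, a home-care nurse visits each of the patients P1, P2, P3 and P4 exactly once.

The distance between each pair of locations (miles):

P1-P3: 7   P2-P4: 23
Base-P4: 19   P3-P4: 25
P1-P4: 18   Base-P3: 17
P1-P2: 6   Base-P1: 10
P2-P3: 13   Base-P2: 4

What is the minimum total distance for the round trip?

61 miles — the shortest possible round trip.

There are 12 distinct closed tours to check (reversals are equivalent).
Base-P1-P2-P3-P4-Base: 10+6+13+25+19 = 73
Base-P1-P2-P4-P3-Base: 10+6+23+25+17 = 81
Base-P1-P3-P2-P4-Base: 10+7+13+23+19 = 72
Base-P1-P3-P4-P2-Base: 10+7+25+23+4 = 69
Base-P1-P4-P2-P3-Base: 10+18+23+13+17 = 81
Base-P1-P4-P3-P2-Base: 10+18+25+13+4 = 70
Base-P2-P1-P3-P4-Base: 4+6+7+25+19 = 61
Base-P2-P1-P4-P3-Base: 4+6+18+25+17 = 70
Base-P2-P3-P1-P4-Base: 4+13+7+18+19 = 61
Base-P2-P4-P1-P3-Base: 4+23+18+7+17 = 69
Base-P3-P1-P2-P4-Base: 17+7+6+23+19 = 72
Base-P3-P2-P1-P4-Base: 17+13+6+18+19 = 73
The minimum is 61.
One optimal route: Base → P2 → P1 → P3 → P4 → Base (or its reverse).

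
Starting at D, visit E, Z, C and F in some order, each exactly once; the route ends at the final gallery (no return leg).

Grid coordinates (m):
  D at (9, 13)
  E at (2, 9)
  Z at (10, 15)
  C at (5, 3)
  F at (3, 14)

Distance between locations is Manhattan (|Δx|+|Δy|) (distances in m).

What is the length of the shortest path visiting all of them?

Minimum one-way distance = 26 m.

There are 4! = 24 possible orderings.
D - E - Z - C - F: 11+14+17+13 = 55
D - E - Z - F - C: 11+14+8+13 = 46
D - E - C - Z - F: 11+9+17+8 = 45
D - E - C - F - Z: 11+9+13+8 = 41
D - E - F - Z - C: 11+6+8+17 = 42
D - E - F - C - Z: 11+6+13+17 = 47
D - Z - E - C - F: 3+14+9+13 = 39
D - Z - E - F - C: 3+14+6+13 = 36
D - Z - C - E - F: 3+17+9+6 = 35
D - Z - C - F - E: 3+17+13+6 = 39
D - Z - F - E - C: 3+8+6+9 = 26
D - Z - F - C - E: 3+8+13+9 = 33
D - C - E - Z - F: 14+9+14+8 = 45
D - C - E - F - Z: 14+9+6+8 = 37
… (10 more)
The minimum is 26.
One shortest path: D → Z → F → E → C.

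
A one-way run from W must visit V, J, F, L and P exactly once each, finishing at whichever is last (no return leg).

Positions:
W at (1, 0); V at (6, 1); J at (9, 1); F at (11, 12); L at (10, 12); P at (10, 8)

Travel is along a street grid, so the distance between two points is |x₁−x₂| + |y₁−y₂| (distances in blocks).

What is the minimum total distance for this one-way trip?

There are 5! = 120 possible orderings.
W - V - J - F - L - P: 6+3+13+1+4 = 27
W - V - J - F - P - L: 6+3+13+5+4 = 31
W - V - J - L - F - P: 6+3+12+1+5 = 27
W - V - J - L - P - F: 6+3+12+4+5 = 30
W - V - J - P - F - L: 6+3+8+5+1 = 23
W - V - J - P - L - F: 6+3+8+4+1 = 22
W - V - F - J - L - P: 6+16+13+12+4 = 51
W - V - F - J - P - L: 6+16+13+8+4 = 47
W - V - F - L - J - P: 6+16+1+12+8 = 43
W - V - F - L - P - J: 6+16+1+4+8 = 35
W - V - F - P - J - L: 6+16+5+8+12 = 47
W - V - F - P - L - J: 6+16+5+4+12 = 43
W - V - L - J - F - P: 6+15+12+13+5 = 51
W - V - L - J - P - F: 6+15+12+8+5 = 46
… (106 more)
The minimum is 22.
One shortest path: W → V → J → P → L → F.

Shortest open route: 22 blocks.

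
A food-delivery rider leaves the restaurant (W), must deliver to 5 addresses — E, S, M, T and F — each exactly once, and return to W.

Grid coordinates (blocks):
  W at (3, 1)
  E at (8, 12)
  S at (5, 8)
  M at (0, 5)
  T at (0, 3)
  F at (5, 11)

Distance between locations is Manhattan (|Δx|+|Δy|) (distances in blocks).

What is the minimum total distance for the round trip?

Minimum total distance: 38 blocks.

With 5 stops there are 5!/2 = 60 distinct round trips (a route and its reverse cost the same).
W - E - S - M - T - F - W: 16+7+8+2+13+12 = 58
W - E - S - M - F - T - W: 16+7+8+11+13+5 = 60
W - E - S - T - M - F - W: 16+7+10+2+11+12 = 58
W - E - S - T - F - M - W: 16+7+10+13+11+7 = 64
W - E - S - F - M - T - W: 16+7+3+11+2+5 = 44
W - E - S - F - T - M - W: 16+7+3+13+2+7 = 48
W - E - M - S - T - F - W: 16+15+8+10+13+12 = 74
W - E - M - S - F - T - W: 16+15+8+3+13+5 = 60
W - E - M - T - S - F - W: 16+15+2+10+3+12 = 58
W - E - M - T - F - S - W: 16+15+2+13+3+9 = 58
W - E - M - F - S - T - W: 16+15+11+3+10+5 = 60
W - E - M - F - T - S - W: 16+15+11+13+10+9 = 74
W - E - T - S - M - F - W: 16+17+10+8+11+12 = 74
W - E - T - S - F - M - W: 16+17+10+3+11+7 = 64
… (46 more)
W - E - F - S - M - T - W: 16+4+3+8+2+5 = 38  ← best
The minimum is 38.
One optimal route: W → E → F → S → M → T → W (or its reverse).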